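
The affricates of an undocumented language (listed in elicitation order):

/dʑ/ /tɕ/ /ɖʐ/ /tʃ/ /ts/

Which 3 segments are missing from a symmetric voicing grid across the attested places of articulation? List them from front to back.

/dz/, /dʒ/, /ʈʂ/

alveolar: voiceless /ts/, voiced —.
postalveolar: voiceless /tʃ/, voiced —.
retroflex: voiceless —, voiced /ɖʐ/.
alveolo-palatal: voiceless /tɕ/, voiced /dʑ/.
Gaps, from front to back: alveolar lacks voiced (/dz/); postalveolar lacks voiced (/dʒ/); retroflex lacks voiceless (/ʈʂ/).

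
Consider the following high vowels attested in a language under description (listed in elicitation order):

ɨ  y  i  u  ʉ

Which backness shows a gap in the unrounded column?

back

backness          unrounded  rounded 
front             i         y       
central           ɨ         ʉ       
back              —         u       
Every backness has an unrounded member except back, where /ɯ/ would be expected.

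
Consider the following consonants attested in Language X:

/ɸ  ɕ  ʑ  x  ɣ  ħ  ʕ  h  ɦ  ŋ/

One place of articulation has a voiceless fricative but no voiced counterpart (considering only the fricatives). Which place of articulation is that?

bilabial

Voiceless: /ɸ/ (bilabial), /ɕ/ (alveolo-palatal), /x/ (velar), /ħ/ (pharyngeal), /h/ (glottal).
Voiced: /ʑ/ (alveolo-palatal), /ɣ/ (velar), /ʕ/ (pharyngeal), /ɦ/ (glottal).
Every place of articulation has a voiced member except bilabial, where /β/ would be expected.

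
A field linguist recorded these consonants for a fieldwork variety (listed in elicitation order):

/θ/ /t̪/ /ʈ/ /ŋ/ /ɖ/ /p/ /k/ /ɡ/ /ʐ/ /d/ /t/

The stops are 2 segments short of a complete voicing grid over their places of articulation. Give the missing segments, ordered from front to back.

place of articulation  voiceless  voiced  
bilabial          p         —       
dental            t̪        —       
alveolar          t         d       
retroflex         ʈ         ɖ       
velar             k         ɡ       
Gaps, from front to back: bilabial lacks voiced (/b/); dental lacks voiced (/d̪/).

/b/, /d̪/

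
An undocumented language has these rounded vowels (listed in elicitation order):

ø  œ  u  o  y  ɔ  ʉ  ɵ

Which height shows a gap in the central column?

Front: /y/ (high), /ø/ (high-mid), /œ/ (low-mid).
Central: /ʉ/ (high), /ɵ/ (high-mid).
Back: /u/ (high), /o/ (high-mid), /ɔ/ (low-mid).
Every height has a central member except low-mid, where /ɞ/ would be expected.

low-mid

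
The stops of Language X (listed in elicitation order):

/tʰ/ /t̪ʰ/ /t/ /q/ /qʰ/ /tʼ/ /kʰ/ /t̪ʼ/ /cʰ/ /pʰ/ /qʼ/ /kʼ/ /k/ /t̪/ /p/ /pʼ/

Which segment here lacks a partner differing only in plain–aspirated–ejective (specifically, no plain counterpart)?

Bilabial: /p/ ~ /pʰ/ ~ /pʼ/
Dental: /t̪/ ~ /t̪ʰ/ ~ /t̪ʼ/
Alveolar: /t/ ~ /tʰ/ ~ /tʼ/
Velar: /k/ ~ /kʰ/ ~ /kʼ/
Uvular: /q/ ~ /qʰ/ ~ /qʼ/
Palatal: only /cʰ/ (aspirated); no plain partner.
So /cʰ/ is the unpaired segment.

/cʰ/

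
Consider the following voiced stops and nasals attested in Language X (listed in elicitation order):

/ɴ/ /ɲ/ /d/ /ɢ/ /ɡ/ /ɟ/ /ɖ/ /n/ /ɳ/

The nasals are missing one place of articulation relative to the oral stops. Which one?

place of articulation  oral stop  nasal   
alveolar          d         n       
retroflex         ɖ         ɳ       
palatal           ɟ         ɲ       
velar             ɡ         —       
uvular            ɢ         ɴ       
Every place of articulation has a nasal member except velar, where /ŋ/ would be expected.

velar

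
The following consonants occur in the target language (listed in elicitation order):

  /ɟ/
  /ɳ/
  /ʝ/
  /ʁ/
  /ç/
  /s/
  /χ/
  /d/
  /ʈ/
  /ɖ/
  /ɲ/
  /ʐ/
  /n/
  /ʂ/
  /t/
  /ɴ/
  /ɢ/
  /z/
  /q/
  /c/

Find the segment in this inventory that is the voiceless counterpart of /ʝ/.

/ʝ/ is a voiced palatal fricative.
The voiceless counterpart is a voiceless palatal fricative — in this inventory, /ç/.

/ç/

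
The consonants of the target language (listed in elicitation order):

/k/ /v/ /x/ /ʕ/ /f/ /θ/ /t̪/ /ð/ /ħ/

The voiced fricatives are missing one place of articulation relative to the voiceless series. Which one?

velar

place of articulation  voiceless  voiced  
labiodental       f         v       
dental            θ         ð       
velar             x         —       
pharyngeal        ħ         ʕ       
Every place of articulation has a voiced member except velar, where /ɣ/ would be expected.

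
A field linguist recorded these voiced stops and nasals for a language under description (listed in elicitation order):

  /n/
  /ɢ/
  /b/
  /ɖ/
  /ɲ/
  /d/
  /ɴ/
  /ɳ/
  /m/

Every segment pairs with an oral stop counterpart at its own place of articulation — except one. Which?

/ɲ/

Bilabial: /b/ ~ /m/
Alveolar: /d/ ~ /n/
Retroflex: /ɖ/ ~ /ɳ/
Uvular: /ɢ/ ~ /ɴ/
Palatal: only /ɲ/ (nasal); no oral stop partner.
So /ɲ/ is the unpaired segment.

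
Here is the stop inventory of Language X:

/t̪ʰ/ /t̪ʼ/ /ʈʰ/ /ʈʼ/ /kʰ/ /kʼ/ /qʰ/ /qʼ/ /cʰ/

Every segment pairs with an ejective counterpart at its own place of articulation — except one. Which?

Dental: /t̪ʰ/ ~ /t̪ʼ/
Retroflex: /ʈʰ/ ~ /ʈʼ/
Velar: /kʰ/ ~ /kʼ/
Uvular: /qʰ/ ~ /qʼ/
Palatal: only /cʰ/ (aspirated); no ejective partner.
So /cʰ/ is the unpaired segment.

/cʰ/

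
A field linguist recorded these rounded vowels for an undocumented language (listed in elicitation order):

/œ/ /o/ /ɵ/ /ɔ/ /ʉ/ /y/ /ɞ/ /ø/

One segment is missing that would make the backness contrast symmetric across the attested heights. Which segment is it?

height            front     central   back    
high              y         ʉ         —       
high-mid          ø         ɵ         o       
low-mid           œ         ɞ         ɔ       
The high row has no back member, so the gap is the high back rounded vowel /u/.

/u/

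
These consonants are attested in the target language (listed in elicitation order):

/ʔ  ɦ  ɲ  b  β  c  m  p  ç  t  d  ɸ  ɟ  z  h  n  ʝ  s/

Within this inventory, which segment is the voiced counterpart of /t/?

/d/

/t/ is a voiceless alveolar stop.
The voiced counterpart is a voiced alveolar stop — in this inventory, /d/.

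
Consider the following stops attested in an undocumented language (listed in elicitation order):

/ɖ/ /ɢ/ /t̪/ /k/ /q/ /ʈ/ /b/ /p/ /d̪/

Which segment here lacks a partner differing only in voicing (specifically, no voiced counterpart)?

Bilabial: /p/ ~ /b/
Dental: /t̪/ ~ /d̪/
Retroflex: /ʈ/ ~ /ɖ/
Uvular: /q/ ~ /ɢ/
Velar: only /k/ (voiceless); no voiced partner.
So /k/ is the unpaired segment.

/k/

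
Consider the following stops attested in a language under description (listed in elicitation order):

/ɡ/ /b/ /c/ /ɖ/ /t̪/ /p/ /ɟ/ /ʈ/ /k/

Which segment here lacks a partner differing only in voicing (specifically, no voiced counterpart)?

/t̪/

Bilabial: /p/ ~ /b/
Retroflex: /ʈ/ ~ /ɖ/
Palatal: /c/ ~ /ɟ/
Velar: /k/ ~ /ɡ/
Dental: only /t̪/ (voiceless); no voiced partner.
So /t̪/ is the unpaired segment.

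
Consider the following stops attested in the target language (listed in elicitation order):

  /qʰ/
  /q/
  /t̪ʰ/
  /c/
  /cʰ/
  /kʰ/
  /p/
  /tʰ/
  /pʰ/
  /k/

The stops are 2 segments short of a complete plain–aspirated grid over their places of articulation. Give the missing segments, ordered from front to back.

place of articulation  plain     aspirated
bilabial          p         pʰ      
dental            —         t̪ʰ     
alveolar          —         tʰ      
palatal           c         cʰ      
velar             k         kʰ      
uvular            q         qʰ      
Gaps, from front to back: dental lacks plain (/t̪/); alveolar lacks plain (/t/).

/t̪/, /t/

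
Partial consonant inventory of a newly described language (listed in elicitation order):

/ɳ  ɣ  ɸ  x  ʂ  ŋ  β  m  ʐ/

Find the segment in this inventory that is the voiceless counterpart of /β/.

/β/ is a voiced bilabial fricative.
The voiceless counterpart is a voiceless bilabial fricative — in this inventory, /ɸ/.

/ɸ/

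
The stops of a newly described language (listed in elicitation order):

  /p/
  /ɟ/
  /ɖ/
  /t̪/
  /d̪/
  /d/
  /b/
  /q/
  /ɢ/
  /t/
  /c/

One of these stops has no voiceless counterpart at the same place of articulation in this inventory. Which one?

/ɖ/

Bilabial: /p/ ~ /b/
Dental: /t̪/ ~ /d̪/
Alveolar: /t/ ~ /d/
Palatal: /c/ ~ /ɟ/
Uvular: /q/ ~ /ɢ/
Retroflex: only /ɖ/ (voiced); no voiceless partner.
So /ɖ/ is the unpaired segment.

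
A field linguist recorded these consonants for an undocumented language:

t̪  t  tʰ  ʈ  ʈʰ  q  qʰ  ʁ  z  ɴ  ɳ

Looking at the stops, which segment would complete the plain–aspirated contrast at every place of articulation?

dental: plain /t̪/, aspirated —.
alveolar: plain /t/, aspirated /tʰ/.
retroflex: plain /ʈ/, aspirated /ʈʰ/.
uvular: plain /q/, aspirated /qʰ/.
The dental row has no aspirated member, so the gap is the aspirated dental stop /t̪ʰ/.

/t̪ʰ/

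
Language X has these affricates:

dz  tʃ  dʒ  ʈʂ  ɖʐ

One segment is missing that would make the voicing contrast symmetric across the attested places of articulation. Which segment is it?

alveolar: voiceless —, voiced /dz/.
postalveolar: voiceless /tʃ/, voiced /dʒ/.
retroflex: voiceless /ʈʂ/, voiced /ɖʐ/.
The alveolar row has no voiceless member, so the gap is the voiceless alveolar affricate /ts/.

/ts/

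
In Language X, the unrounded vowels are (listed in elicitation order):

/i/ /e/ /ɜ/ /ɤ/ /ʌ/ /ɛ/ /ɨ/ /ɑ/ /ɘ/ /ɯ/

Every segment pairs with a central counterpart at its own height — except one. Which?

/ɑ/

High: /i/ ~ /ɨ/ ~ /ɯ/
High-mid: /e/ ~ /ɘ/ ~ /ɤ/
Low-mid: /ɛ/ ~ /ɜ/ ~ /ʌ/
Low: only /ɑ/ (back); no central partner.
So /ɑ/ is the unpaired segment.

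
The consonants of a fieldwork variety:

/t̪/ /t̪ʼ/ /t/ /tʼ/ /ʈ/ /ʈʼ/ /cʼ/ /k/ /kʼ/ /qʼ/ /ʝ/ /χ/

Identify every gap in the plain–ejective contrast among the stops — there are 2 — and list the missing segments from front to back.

/c/, /q/

Plain: /t̪/ (dental), /t/ (alveolar), /ʈ/ (retroflex), /k/ (velar).
Ejective: /t̪ʼ/ (dental), /tʼ/ (alveolar), /ʈʼ/ (retroflex), /cʼ/ (palatal), /kʼ/ (velar), /qʼ/ (uvular).
Gaps, from front to back: palatal lacks plain (/c/); uvular lacks plain (/q/).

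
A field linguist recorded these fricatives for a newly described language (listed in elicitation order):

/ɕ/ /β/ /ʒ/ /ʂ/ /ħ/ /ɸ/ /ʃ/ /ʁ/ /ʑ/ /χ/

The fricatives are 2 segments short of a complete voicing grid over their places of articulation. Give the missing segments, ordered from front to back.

/ʐ/, /ʕ/

Voiceless: /ɸ/ (bilabial), /ʃ/ (postalveolar), /ʂ/ (retroflex), /ɕ/ (alveolo-palatal), /χ/ (uvular), /ħ/ (pharyngeal).
Voiced: /β/ (bilabial), /ʒ/ (postalveolar), /ʑ/ (alveolo-palatal), /ʁ/ (uvular).
Gaps, from front to back: retroflex lacks voiced (/ʐ/); pharyngeal lacks voiced (/ʕ/).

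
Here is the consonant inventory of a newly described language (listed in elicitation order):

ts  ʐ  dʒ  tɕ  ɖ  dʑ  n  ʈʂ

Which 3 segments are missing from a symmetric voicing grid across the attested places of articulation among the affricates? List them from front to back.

place of articulation  voiceless  voiced  
alveolar          ts        —       
postalveolar      —         dʒ      
retroflex         ʈʂ        —       
alveolo-palatal   tɕ        dʑ      
Gaps, from front to back: alveolar lacks voiced (/dz/); postalveolar lacks voiceless (/tʃ/); retroflex lacks voiced (/ɖʐ/).

/dz/, /tʃ/, /ɖʐ/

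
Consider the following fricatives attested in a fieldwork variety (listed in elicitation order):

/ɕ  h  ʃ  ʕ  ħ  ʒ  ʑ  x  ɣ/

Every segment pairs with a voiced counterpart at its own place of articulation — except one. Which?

/h/

Postalveolar: /ʃ/ ~ /ʒ/
Alveolo-palatal: /ɕ/ ~ /ʑ/
Velar: /x/ ~ /ɣ/
Pharyngeal: /ħ/ ~ /ʕ/
Glottal: only /h/ (voiceless); no voiced partner.
So /h/ is the unpaired segment.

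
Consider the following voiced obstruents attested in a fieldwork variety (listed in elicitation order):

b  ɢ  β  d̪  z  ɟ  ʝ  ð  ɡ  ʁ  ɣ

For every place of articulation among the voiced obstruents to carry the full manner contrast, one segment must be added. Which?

place of articulation  stop      fricative
bilabial          b         β       
dental            d̪        ð       
alveolar          —         z       
palatal           ɟ         ʝ       
velar             ɡ         ɣ       
uvular            ɢ         ʁ       
The alveolar row has no stop member, so the gap is the alveolar stop /d/.

/d/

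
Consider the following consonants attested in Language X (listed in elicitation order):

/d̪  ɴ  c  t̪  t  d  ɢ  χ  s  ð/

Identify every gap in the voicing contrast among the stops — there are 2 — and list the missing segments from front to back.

/ɟ/, /q/

place of articulation  voiceless  voiced  
dental            t̪        d̪      
alveolar          t         d       
palatal           c         —       
uvular            —         ɢ       
Gaps, from front to back: palatal lacks voiced (/ɟ/); uvular lacks voiceless (/q/).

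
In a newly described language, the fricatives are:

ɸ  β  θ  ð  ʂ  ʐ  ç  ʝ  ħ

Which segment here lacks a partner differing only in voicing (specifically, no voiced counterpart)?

Bilabial: /ɸ/ ~ /β/
Dental: /θ/ ~ /ð/
Retroflex: /ʂ/ ~ /ʐ/
Palatal: /ç/ ~ /ʝ/
Pharyngeal: only /ħ/ (voiceless); no voiced partner.
So /ħ/ is the unpaired segment.

/ħ/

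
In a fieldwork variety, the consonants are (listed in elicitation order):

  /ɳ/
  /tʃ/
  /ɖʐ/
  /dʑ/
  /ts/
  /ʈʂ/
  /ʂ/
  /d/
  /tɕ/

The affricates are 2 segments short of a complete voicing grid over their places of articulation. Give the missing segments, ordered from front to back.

/dz/, /dʒ/

Voiceless: /ts/ (alveolar), /tʃ/ (postalveolar), /ʈʂ/ (retroflex), /tɕ/ (alveolo-palatal).
Voiced: /ɖʐ/ (retroflex), /dʑ/ (alveolo-palatal).
Gaps, from front to back: alveolar lacks voiced (/dz/); postalveolar lacks voiced (/dʒ/).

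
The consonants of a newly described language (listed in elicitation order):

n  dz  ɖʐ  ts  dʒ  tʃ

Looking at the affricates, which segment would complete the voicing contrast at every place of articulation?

/ʈʂ/

place of articulation  voiceless  voiced  
alveolar          ts        dz      
postalveolar      tʃ        dʒ      
retroflex         —         ɖʐ      
The retroflex row has no voiceless member, so the gap is the voiceless retroflex affricate /ʈʂ/.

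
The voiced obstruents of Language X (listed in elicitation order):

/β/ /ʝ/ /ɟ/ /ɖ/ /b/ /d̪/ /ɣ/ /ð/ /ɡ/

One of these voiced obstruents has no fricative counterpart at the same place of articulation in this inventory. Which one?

/ɖ/

Bilabial: /b/ ~ /β/
Dental: /d̪/ ~ /ð/
Palatal: /ɟ/ ~ /ʝ/
Velar: /ɡ/ ~ /ɣ/
Retroflex: only /ɖ/ (stop); no fricative partner.
So /ɖ/ is the unpaired segment.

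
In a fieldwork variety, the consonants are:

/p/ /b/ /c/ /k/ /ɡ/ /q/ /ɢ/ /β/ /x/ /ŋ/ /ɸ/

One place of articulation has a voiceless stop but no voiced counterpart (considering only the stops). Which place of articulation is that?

palatal

place of articulation  voiceless  voiced  
bilabial          p         b       
palatal           c         —       
velar             k         ɡ       
uvular            q         ɢ       
Every place of articulation has a voiced member except palatal, where /ɟ/ would be expected.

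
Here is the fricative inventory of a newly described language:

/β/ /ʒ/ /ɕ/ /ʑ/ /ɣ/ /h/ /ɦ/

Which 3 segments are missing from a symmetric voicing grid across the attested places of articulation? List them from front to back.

Voiceless: /ɕ/ (alveolo-palatal), /h/ (glottal).
Voiced: /β/ (bilabial), /ʒ/ (postalveolar), /ʑ/ (alveolo-palatal), /ɣ/ (velar), /ɦ/ (glottal).
Gaps, from front to back: bilabial lacks voiceless (/ɸ/); postalveolar lacks voiceless (/ʃ/); velar lacks voiceless (/x/).

/ɸ/, /ʃ/, /x/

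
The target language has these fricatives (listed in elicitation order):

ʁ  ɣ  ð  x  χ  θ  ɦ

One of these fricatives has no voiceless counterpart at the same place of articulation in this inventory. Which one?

Dental: /θ/ ~ /ð/
Velar: /x/ ~ /ɣ/
Uvular: /χ/ ~ /ʁ/
Glottal: only /ɦ/ (voiced); no voiceless partner.
So /ɦ/ is the unpaired segment.

/ɦ/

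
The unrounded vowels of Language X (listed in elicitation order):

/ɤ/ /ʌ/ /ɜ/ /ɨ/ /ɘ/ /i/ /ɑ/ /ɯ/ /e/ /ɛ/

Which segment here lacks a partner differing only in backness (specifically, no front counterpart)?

/ɑ/

High: /i/ ~ /ɨ/ ~ /ɯ/
High-mid: /e/ ~ /ɘ/ ~ /ɤ/
Low-mid: /ɛ/ ~ /ɜ/ ~ /ʌ/
Low: only /ɑ/ (back); no front partner.
So /ɑ/ is the unpaired segment.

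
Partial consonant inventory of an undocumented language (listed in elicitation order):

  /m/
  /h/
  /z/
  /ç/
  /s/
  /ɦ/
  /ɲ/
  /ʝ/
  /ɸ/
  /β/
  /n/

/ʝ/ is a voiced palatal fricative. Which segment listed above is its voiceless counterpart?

/ç/

The voiceless counterpart is a voiceless palatal fricative — in this inventory, /ç/.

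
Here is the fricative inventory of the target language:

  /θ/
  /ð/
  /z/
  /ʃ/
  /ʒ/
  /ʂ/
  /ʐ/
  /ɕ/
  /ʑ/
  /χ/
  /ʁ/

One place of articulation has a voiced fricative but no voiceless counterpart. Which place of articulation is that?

alveolar

dental: voiceless /θ/, voiced /ð/.
alveolar: voiceless —, voiced /z/.
postalveolar: voiceless /ʃ/, voiced /ʒ/.
retroflex: voiceless /ʂ/, voiced /ʐ/.
alveolo-palatal: voiceless /ɕ/, voiced /ʑ/.
uvular: voiceless /χ/, voiced /ʁ/.
Every place of articulation has a voiceless member except alveolar, where /s/ would be expected.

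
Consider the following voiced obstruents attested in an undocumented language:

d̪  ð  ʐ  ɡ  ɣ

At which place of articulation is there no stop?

retroflex

dental: stop /d̪/, fricative /ð/.
retroflex: stop —, fricative /ʐ/.
velar: stop /ɡ/, fricative /ɣ/.
Every place of articulation has a stop member except retroflex, where /ɖ/ would be expected.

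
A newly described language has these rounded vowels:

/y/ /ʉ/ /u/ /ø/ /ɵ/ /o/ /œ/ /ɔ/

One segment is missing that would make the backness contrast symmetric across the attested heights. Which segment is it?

/ɞ/

high: front /y/, central /ʉ/, back /u/.
high-mid: front /ø/, central /ɵ/, back /o/.
low-mid: front /œ/, central —, back /ɔ/.
The low-mid row has no central member, so the gap is the low-mid central rounded vowel /ɞ/.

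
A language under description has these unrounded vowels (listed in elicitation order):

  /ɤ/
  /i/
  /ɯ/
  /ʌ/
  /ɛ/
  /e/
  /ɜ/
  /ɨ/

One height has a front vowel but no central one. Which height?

high-mid

high: front /i/, central /ɨ/, back /ɯ/.
high-mid: front /e/, central —, back /ɤ/.
low-mid: front /ɛ/, central /ɜ/, back /ʌ/.
Every height has a central member except high-mid, where /ɘ/ would be expected.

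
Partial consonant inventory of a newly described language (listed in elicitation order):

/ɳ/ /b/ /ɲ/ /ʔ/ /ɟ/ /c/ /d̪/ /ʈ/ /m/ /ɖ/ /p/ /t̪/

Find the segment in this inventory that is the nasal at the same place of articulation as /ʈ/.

/ɳ/

/ʈ/ is a voiceless retroflex stop.
The nasal at the same place is a retroflex nasal — in this inventory, /ɳ/.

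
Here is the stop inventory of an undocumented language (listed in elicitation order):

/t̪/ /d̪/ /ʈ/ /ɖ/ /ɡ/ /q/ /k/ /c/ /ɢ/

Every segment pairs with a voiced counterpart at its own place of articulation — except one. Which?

Dental: /t̪/ ~ /d̪/
Retroflex: /ʈ/ ~ /ɖ/
Velar: /k/ ~ /ɡ/
Uvular: /q/ ~ /ɢ/
Palatal: only /c/ (voiceless); no voiced partner.
So /c/ is the unpaired segment.

/c/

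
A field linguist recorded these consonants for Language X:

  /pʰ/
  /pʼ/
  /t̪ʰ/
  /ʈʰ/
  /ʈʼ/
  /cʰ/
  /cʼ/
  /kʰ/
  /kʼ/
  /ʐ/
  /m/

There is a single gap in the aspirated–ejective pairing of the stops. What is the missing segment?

/t̪ʼ/

Aspirated: /pʰ/ (bilabial), /t̪ʰ/ (dental), /ʈʰ/ (retroflex), /cʰ/ (palatal), /kʰ/ (velar).
Ejective: /pʼ/ (bilabial), /ʈʼ/ (retroflex), /cʼ/ (palatal), /kʼ/ (velar).
The dental row has no ejective member, so the gap is the ejective dental stop /t̪ʼ/.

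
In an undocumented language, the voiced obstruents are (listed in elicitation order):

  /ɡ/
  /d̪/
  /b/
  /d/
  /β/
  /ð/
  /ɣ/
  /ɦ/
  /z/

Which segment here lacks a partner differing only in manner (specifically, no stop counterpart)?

/ɦ/

Bilabial: /b/ ~ /β/
Dental: /d̪/ ~ /ð/
Alveolar: /d/ ~ /z/
Velar: /ɡ/ ~ /ɣ/
Glottal: only /ɦ/ (fricative); no stop partner.
So /ɦ/ is the unpaired segment.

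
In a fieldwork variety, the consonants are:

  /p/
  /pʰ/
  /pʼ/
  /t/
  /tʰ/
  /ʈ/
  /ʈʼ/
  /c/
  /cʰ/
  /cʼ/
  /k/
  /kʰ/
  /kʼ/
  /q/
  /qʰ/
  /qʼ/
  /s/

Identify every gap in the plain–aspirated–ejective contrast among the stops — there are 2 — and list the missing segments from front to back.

bilabial: plain /p/, aspirated /pʰ/, ejective /pʼ/.
alveolar: plain /t/, aspirated /tʰ/, ejective —.
retroflex: plain /ʈ/, aspirated —, ejective /ʈʼ/.
palatal: plain /c/, aspirated /cʰ/, ejective /cʼ/.
velar: plain /k/, aspirated /kʰ/, ejective /kʼ/.
uvular: plain /q/, aspirated /qʰ/, ejective /qʼ/.
Gaps, from front to back: alveolar lacks ejective (/tʼ/); retroflex lacks aspirated (/ʈʰ/).

/tʼ/, /ʈʰ/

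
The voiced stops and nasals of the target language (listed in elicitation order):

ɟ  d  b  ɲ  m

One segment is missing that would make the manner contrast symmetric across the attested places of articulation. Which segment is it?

/n/

bilabial: oral stop /b/, nasal /m/.
alveolar: oral stop /d/, nasal —.
palatal: oral stop /ɟ/, nasal /ɲ/.
The alveolar row has no nasal member, so the gap is the alveolar nasal /n/.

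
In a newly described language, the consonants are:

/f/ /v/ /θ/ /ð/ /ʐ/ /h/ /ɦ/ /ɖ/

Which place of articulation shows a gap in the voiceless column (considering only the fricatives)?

Voiceless: /f/ (labiodental), /θ/ (dental), /h/ (glottal).
Voiced: /v/ (labiodental), /ð/ (dental), /ʐ/ (retroflex), /ɦ/ (glottal).
Every place of articulation has a voiceless member except retroflex, where /ʂ/ would be expected.

retroflex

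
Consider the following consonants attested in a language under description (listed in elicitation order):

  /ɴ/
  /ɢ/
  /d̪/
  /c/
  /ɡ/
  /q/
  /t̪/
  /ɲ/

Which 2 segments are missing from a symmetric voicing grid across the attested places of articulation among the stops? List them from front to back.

/ɟ/, /k/

dental: voiceless /t̪/, voiced /d̪/.
palatal: voiceless /c/, voiced —.
velar: voiceless —, voiced /ɡ/.
uvular: voiceless /q/, voiced /ɢ/.
Gaps, from front to back: palatal lacks voiced (/ɟ/); velar lacks voiceless (/k/).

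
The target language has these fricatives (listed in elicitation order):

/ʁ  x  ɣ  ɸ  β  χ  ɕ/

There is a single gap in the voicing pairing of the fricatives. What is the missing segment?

place of articulation  voiceless  voiced  
bilabial          ɸ         β       
alveolo-palatal   ɕ         —       
velar             x         ɣ       
uvular            χ         ʁ       
The alveolo-palatal row has no voiced member, so the gap is the voiced alveolo-palatal fricative /ʑ/.

/ʑ/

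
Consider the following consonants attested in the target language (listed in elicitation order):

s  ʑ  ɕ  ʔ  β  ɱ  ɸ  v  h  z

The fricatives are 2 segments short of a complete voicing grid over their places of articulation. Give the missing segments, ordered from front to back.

/f/, /ɦ/

bilabial: voiceless /ɸ/, voiced /β/.
labiodental: voiceless —, voiced /v/.
alveolar: voiceless /s/, voiced /z/.
alveolo-palatal: voiceless /ɕ/, voiced /ʑ/.
glottal: voiceless /h/, voiced —.
Gaps, from front to back: labiodental lacks voiceless (/f/); glottal lacks voiced (/ɦ/).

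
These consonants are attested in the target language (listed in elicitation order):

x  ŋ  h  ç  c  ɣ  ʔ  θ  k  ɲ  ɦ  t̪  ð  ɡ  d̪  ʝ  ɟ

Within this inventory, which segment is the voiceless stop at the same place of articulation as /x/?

/k/

/x/ is a voiceless velar fricative.
The voiceless stop at the same place is a voiceless velar stop — in this inventory, /k/.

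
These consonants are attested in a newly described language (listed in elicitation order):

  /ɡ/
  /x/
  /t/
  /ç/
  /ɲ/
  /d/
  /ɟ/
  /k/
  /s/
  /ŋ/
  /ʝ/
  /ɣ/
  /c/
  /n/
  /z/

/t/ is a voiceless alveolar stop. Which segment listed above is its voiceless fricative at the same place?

/s/

The voiceless fricative at the same place is a voiceless alveolar fricative — in this inventory, /s/.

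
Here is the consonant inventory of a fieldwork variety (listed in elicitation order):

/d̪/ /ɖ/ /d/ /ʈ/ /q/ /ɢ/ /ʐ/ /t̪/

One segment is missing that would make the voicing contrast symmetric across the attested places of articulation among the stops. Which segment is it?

Voiceless: /t̪/ (dental), /ʈ/ (retroflex), /q/ (uvular).
Voiced: /d̪/ (dental), /d/ (alveolar), /ɖ/ (retroflex), /ɢ/ (uvular).
The alveolar row has no voiceless member, so the gap is the voiceless alveolar stop /t/.

/t/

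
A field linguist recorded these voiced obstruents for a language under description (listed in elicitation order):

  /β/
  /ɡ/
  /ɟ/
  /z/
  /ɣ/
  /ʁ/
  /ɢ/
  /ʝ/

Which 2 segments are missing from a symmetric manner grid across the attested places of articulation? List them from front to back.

/b/, /d/

bilabial: stop —, fricative /β/.
alveolar: stop —, fricative /z/.
palatal: stop /ɟ/, fricative /ʝ/.
velar: stop /ɡ/, fricative /ɣ/.
uvular: stop /ɢ/, fricative /ʁ/.
Gaps, from front to back: bilabial lacks stop (/b/); alveolar lacks stop (/d/).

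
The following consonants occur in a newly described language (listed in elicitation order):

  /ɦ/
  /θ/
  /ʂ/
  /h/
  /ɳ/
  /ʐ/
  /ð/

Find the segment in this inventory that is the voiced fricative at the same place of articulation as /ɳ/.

/ʐ/

/ɳ/ is a retroflex nasal.
The voiced fricative at the same place is a voiced retroflex fricative — in this inventory, /ʐ/.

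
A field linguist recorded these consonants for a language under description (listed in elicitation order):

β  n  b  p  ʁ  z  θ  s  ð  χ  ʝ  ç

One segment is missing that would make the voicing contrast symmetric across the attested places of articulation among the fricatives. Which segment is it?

/ɸ/

Voiceless: /θ/ (dental), /s/ (alveolar), /ç/ (palatal), /χ/ (uvular).
Voiced: /β/ (bilabial), /ð/ (dental), /z/ (alveolar), /ʝ/ (palatal), /ʁ/ (uvular).
The bilabial row has no voiceless member, so the gap is the voiceless bilabial fricative /ɸ/.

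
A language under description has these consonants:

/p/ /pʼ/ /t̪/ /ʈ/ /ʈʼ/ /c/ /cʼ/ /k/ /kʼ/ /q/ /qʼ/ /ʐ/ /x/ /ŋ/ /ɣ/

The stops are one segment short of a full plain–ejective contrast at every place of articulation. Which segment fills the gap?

bilabial: plain /p/, ejective /pʼ/.
dental: plain /t̪/, ejective —.
retroflex: plain /ʈ/, ejective /ʈʼ/.
palatal: plain /c/, ejective /cʼ/.
velar: plain /k/, ejective /kʼ/.
uvular: plain /q/, ejective /qʼ/.
The dental row has no ejective member, so the gap is the ejective dental stop /t̪ʼ/.

/t̪ʼ/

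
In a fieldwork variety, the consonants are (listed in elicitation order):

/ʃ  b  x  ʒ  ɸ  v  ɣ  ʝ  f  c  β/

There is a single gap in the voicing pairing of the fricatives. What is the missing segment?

/ç/

place of articulation  voiceless  voiced  
bilabial          ɸ         β       
labiodental       f         v       
postalveolar      ʃ         ʒ       
palatal           —         ʝ       
velar             x         ɣ       
The palatal row has no voiceless member, so the gap is the voiceless palatal fricative /ç/.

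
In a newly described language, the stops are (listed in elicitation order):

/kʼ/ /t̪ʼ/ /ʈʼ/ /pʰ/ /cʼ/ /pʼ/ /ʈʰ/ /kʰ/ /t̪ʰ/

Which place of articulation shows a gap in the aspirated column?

palatal

Aspirated: /pʰ/ (bilabial), /t̪ʰ/ (dental), /ʈʰ/ (retroflex), /kʰ/ (velar).
Ejective: /pʼ/ (bilabial), /t̪ʼ/ (dental), /ʈʼ/ (retroflex), /cʼ/ (palatal), /kʼ/ (velar).
Every place of articulation has an aspirated member except palatal, where /cʰ/ would be expected.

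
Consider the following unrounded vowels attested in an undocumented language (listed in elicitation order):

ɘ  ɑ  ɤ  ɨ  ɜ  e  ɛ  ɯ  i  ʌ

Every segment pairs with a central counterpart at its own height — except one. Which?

High: /i/ ~ /ɨ/ ~ /ɯ/
High-mid: /e/ ~ /ɘ/ ~ /ɤ/
Low-mid: /ɛ/ ~ /ɜ/ ~ /ʌ/
Low: only /ɑ/ (back); no central partner.
So /ɑ/ is the unpaired segment.

/ɑ/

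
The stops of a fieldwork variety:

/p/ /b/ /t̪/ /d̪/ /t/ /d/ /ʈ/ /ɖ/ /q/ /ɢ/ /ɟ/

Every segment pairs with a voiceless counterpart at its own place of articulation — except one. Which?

Bilabial: /p/ ~ /b/
Dental: /t̪/ ~ /d̪/
Alveolar: /t/ ~ /d/
Retroflex: /ʈ/ ~ /ɖ/
Uvular: /q/ ~ /ɢ/
Palatal: only /ɟ/ (voiced); no voiceless partner.
So /ɟ/ is the unpaired segment.

/ɟ/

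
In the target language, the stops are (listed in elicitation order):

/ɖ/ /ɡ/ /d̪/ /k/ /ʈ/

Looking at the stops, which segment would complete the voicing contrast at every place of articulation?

dental: voiceless —, voiced /d̪/.
retroflex: voiceless /ʈ/, voiced /ɖ/.
velar: voiceless /k/, voiced /ɡ/.
The dental row has no voiceless member, so the gap is the voiceless dental stop /t̪/.

/t̪/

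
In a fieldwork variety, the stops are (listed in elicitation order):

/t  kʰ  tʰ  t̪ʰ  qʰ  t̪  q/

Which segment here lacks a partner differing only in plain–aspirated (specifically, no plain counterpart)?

/kʰ/

Dental: /t̪/ ~ /t̪ʰ/
Alveolar: /t/ ~ /tʰ/
Uvular: /q/ ~ /qʰ/
Velar: only /kʰ/ (aspirated); no plain partner.
So /kʰ/ is the unpaired segment.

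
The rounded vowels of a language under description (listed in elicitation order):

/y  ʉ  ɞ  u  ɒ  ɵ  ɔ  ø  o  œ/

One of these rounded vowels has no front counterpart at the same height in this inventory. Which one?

/ɒ/

High: /y/ ~ /ʉ/ ~ /u/
High-mid: /ø/ ~ /ɵ/ ~ /o/
Low-mid: /œ/ ~ /ɞ/ ~ /ɔ/
Low: only /ɒ/ (back); no front partner.
So /ɒ/ is the unpaired segment.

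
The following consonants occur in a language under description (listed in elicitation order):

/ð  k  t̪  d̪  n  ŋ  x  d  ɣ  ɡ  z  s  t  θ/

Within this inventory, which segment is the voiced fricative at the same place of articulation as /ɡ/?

/ɣ/

/ɡ/ is a voiced velar stop.
The voiced fricative at the same place is a voiced velar fricative — in this inventory, /ɣ/.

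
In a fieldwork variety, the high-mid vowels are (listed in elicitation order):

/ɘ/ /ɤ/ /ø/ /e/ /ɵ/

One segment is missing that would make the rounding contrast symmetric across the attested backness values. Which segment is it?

/o/

backness          unrounded  rounded 
front             e         ø       
central           ɘ         ɵ       
back              ɤ         —       
The back row has no rounded member, so the gap is the back rounded vowel /o/.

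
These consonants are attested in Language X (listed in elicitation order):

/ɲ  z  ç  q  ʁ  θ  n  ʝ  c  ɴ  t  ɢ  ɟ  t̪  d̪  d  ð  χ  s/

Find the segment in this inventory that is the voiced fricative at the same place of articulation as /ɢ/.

/ɢ/ is a voiced uvular stop.
The voiced fricative at the same place is a voiced uvular fricative — in this inventory, /ʁ/.

/ʁ/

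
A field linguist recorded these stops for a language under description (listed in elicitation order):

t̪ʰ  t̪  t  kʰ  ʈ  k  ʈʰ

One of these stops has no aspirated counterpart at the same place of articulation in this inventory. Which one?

Dental: /t̪/ ~ /t̪ʰ/
Retroflex: /ʈ/ ~ /ʈʰ/
Velar: /k/ ~ /kʰ/
Alveolar: only /t/ (plain); no aspirated partner.
So /t/ is the unpaired segment.

/t/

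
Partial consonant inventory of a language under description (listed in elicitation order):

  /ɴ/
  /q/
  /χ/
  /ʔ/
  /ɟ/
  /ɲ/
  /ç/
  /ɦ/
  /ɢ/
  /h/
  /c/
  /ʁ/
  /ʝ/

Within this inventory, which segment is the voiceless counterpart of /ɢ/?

/ɢ/ is a voiced uvular stop.
The voiceless counterpart is a voiceless uvular stop — in this inventory, /q/.

/q/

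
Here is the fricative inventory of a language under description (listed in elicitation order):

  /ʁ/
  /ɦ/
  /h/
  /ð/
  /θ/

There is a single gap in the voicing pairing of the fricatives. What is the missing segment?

/χ/

Voiceless: /θ/ (dental), /h/ (glottal).
Voiced: /ð/ (dental), /ʁ/ (uvular), /ɦ/ (glottal).
The uvular row has no voiceless member, so the gap is the voiceless uvular fricative /χ/.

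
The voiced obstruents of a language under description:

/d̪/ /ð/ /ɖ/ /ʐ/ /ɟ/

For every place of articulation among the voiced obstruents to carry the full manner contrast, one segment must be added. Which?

place of articulation  stop      fricative
dental            d̪        ð       
retroflex         ɖ         ʐ       
palatal           ɟ         —       
The palatal row has no fricative member, so the gap is the palatal fricative /ʝ/.

/ʝ/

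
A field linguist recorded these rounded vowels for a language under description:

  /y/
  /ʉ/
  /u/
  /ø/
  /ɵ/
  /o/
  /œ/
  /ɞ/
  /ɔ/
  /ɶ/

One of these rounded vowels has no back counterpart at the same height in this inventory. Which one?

High: /y/ ~ /ʉ/ ~ /u/
High-mid: /ø/ ~ /ɵ/ ~ /o/
Low-mid: /œ/ ~ /ɞ/ ~ /ɔ/
Low: only /ɶ/ (front); no back partner.
So /ɶ/ is the unpaired segment.

/ɶ/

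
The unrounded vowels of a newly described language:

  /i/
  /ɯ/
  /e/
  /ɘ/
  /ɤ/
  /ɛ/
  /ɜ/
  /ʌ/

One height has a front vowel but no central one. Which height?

high

high: front /i/, central —, back /ɯ/.
high-mid: front /e/, central /ɘ/, back /ɤ/.
low-mid: front /ɛ/, central /ɜ/, back /ʌ/.
Every height has a central member except high, where /ɨ/ would be expected.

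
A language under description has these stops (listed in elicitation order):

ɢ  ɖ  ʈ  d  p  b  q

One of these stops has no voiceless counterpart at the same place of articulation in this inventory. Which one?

Bilabial: /p/ ~ /b/
Retroflex: /ʈ/ ~ /ɖ/
Uvular: /q/ ~ /ɢ/
Alveolar: only /d/ (voiced); no voiceless partner.
So /d/ is the unpaired segment.

/d/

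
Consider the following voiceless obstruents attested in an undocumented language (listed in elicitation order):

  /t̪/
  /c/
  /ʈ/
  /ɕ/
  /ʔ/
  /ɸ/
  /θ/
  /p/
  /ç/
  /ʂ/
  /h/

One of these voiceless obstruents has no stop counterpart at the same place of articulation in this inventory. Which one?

Bilabial: /p/ ~ /ɸ/
Dental: /t̪/ ~ /θ/
Retroflex: /ʈ/ ~ /ʂ/
Palatal: /c/ ~ /ç/
Glottal: /ʔ/ ~ /h/
Alveolo-palatal: only /ɕ/ (fricative); no stop partner.
So /ɕ/ is the unpaired segment.

/ɕ/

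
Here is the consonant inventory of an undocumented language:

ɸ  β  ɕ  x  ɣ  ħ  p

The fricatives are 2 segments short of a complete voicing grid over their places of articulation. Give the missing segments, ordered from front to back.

/ʑ/, /ʕ/

bilabial: voiceless /ɸ/, voiced /β/.
alveolo-palatal: voiceless /ɕ/, voiced —.
velar: voiceless /x/, voiced /ɣ/.
pharyngeal: voiceless /ħ/, voiced —.
Gaps, from front to back: alveolo-palatal lacks voiced (/ʑ/); pharyngeal lacks voiced (/ʕ/).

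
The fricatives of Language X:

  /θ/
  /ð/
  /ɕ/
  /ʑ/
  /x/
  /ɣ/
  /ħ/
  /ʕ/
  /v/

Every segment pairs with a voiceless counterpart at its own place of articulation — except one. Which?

/v/

Dental: /θ/ ~ /ð/
Alveolo-palatal: /ɕ/ ~ /ʑ/
Velar: /x/ ~ /ɣ/
Pharyngeal: /ħ/ ~ /ʕ/
Labiodental: only /v/ (voiced); no voiceless partner.
So /v/ is the unpaired segment.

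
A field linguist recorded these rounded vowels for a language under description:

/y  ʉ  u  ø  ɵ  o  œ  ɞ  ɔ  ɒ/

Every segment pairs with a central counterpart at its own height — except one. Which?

High: /y/ ~ /ʉ/ ~ /u/
High-mid: /ø/ ~ /ɵ/ ~ /o/
Low-mid: /œ/ ~ /ɞ/ ~ /ɔ/
Low: only /ɒ/ (back); no central partner.
So /ɒ/ is the unpaired segment.

/ɒ/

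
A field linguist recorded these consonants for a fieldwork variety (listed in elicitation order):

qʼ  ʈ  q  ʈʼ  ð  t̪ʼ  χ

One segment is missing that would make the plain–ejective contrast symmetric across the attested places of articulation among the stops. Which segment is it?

dental: plain —, ejective /t̪ʼ/.
retroflex: plain /ʈ/, ejective /ʈʼ/.
uvular: plain /q/, ejective /qʼ/.
The dental row has no plain member, so the gap is the plain dental stop /t̪/.

/t̪/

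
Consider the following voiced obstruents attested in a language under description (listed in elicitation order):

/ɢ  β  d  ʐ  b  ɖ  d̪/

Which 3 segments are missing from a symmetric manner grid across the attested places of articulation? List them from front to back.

place of articulation  stop      fricative
bilabial          b         β       
dental            d̪        —       
alveolar          d         —       
retroflex         ɖ         ʐ       
uvular            ɢ         —       
Gaps, from front to back: dental lacks fricative (/ð/); alveolar lacks fricative (/z/); uvular lacks fricative (/ʁ/).

/ð/, /z/, /ʁ/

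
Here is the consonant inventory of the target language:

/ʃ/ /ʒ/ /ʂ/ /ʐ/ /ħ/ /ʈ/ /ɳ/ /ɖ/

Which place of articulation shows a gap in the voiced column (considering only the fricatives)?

place of articulation  voiceless  voiced  
postalveolar      ʃ         ʒ       
retroflex         ʂ         ʐ       
pharyngeal        ħ         —       
Every place of articulation has a voiced member except pharyngeal, where /ʕ/ would be expected.

pharyngeal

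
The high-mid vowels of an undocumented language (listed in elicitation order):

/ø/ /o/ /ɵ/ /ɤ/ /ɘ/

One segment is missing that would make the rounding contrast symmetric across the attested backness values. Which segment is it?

backness          unrounded  rounded 
front             —         ø       
central           ɘ         ɵ       
back              ɤ         o       
The front row has no unrounded member, so the gap is the front unrounded vowel /e/.

/e/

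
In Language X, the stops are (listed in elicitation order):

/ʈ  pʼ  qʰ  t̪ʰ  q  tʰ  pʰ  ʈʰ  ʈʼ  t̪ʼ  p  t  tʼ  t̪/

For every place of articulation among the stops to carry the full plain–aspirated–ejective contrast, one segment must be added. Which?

place of articulation  plain     aspirated  ejective
bilabial          p         pʰ        pʼ      
dental            t̪        t̪ʰ       t̪ʼ     
alveolar          t         tʰ        tʼ      
retroflex         ʈ         ʈʰ        ʈʼ      
uvular            q         qʰ        —       
The uvular row has no ejective member, so the gap is the ejective uvular stop /qʼ/.

/qʼ/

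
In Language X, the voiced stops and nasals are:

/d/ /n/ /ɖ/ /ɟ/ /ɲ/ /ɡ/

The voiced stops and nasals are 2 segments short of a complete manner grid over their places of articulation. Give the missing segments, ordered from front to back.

/ɳ/, /ŋ/

alveolar: oral stop /d/, nasal /n/.
retroflex: oral stop /ɖ/, nasal —.
palatal: oral stop /ɟ/, nasal /ɲ/.
velar: oral stop /ɡ/, nasal —.
Gaps, from front to back: retroflex lacks nasal (/ɳ/); velar lacks nasal (/ŋ/).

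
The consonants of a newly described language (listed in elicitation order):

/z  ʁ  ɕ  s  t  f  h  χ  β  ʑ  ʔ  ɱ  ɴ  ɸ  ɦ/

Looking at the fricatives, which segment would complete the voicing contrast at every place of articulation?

Voiceless: /ɸ/ (bilabial), /f/ (labiodental), /s/ (alveolar), /ɕ/ (alveolo-palatal), /χ/ (uvular), /h/ (glottal).
Voiced: /β/ (bilabial), /z/ (alveolar), /ʑ/ (alveolo-palatal), /ʁ/ (uvular), /ɦ/ (glottal).
The labiodental row has no voiced member, so the gap is the voiced labiodental fricative /v/.

/v/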